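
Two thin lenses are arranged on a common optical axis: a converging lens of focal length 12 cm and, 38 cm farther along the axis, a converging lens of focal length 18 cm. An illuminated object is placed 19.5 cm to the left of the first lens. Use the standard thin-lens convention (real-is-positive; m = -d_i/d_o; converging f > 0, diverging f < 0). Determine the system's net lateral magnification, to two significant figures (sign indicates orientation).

-2.6

First lens: d_i1 = 1/(1/12 - 1/19.5) = 31.200 cm.
m_1 = -(31.200)/19.5 = -1.6000.
The intermediate image is 31.200 cm to the right of lens 1, so d_o2 = L - d_i1 = 38 - 31.200 = 6.800 cm.
Second lens: d_i2 = 1/(1/18 - 1/(6.800)) = -10.929 cm.
m_2 = -(-10.929)/(6.800) = 1.6071.
Overall magnification: m = m_1 m_2 = -2.5714.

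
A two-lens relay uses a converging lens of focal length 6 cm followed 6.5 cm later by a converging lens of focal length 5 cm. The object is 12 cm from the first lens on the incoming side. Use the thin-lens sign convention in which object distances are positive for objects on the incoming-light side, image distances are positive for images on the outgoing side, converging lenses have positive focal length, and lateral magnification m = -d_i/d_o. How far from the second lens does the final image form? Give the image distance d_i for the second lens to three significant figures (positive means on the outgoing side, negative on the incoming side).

First lens: d_i1 = 1/(1/6 - 1/12) = 12.000 cm.
This image would form 12.000 cm past lens 1, i.e. 5.500 cm beyond lens 2, so it is a virtual object for lens 2: d_o2 = 6.5 - 12.000 = -5.500 cm.
Second lens: d_i2 = 1/(1/5 - 1/(-5.500)) = 2.619 cm.

2.62 cm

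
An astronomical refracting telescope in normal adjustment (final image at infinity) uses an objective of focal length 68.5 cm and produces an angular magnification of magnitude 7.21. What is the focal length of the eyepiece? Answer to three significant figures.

|M| = f_obj/f_eye, so f_eye = f_obj/|M| = 68.5/7.21 = 9.501 cm.

9.50 cm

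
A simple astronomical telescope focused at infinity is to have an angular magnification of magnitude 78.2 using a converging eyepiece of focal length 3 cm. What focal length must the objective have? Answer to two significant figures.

|M| = f_obj/|f_eye|, so f_obj = |M| x |f_eye| = 78.2 x 3 = 234.600 cm.

230 cm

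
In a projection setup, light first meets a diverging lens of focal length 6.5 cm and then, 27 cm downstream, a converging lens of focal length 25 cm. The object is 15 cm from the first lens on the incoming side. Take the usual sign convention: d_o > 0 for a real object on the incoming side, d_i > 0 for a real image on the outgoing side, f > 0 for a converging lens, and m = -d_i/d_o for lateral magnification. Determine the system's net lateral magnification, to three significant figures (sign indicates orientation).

First lens: d_i1 = 1/(1/(-6.5) - 1/15) = -4.535 cm.
m_1 = -(-4.535)/15 = 0.3023.
With d_i1 < 0 the first image is virtual and lies on the object side; the object distance for lens 2 is d_o2 = 27 - (-4.535) = 31.535 cm.
Second lens: d_i2 = 1/(1/25 - 1/(31.535)) = 120.641 cm.
m_2 = -(120.641)/(31.535) = -3.8256.
Overall magnification: m = m_1 m_2 = -1.1566.

-1.16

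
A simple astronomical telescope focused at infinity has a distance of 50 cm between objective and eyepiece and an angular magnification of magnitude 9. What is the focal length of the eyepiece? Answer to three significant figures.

In normal adjustment the tube length equals f_obj + f_eye and |M| = f_obj/f_eye.
So f_obj = 9 f_eye and 9 f_eye + f_eye = 50 cm, giving f_eye = 50/10 = 5.000 cm and f_obj = 45.000 cm.

5.00 cm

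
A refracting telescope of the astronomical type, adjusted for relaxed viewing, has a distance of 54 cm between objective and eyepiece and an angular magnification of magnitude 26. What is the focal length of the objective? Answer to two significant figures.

In normal adjustment the tube length equals f_obj + f_eye and |M| = f_obj/f_eye.
So f_obj = 26 f_eye and 26 f_eye + f_eye = 54 cm, giving f_eye = 54/27 = 2.000 cm and f_obj = 52.000 cm.

52 cm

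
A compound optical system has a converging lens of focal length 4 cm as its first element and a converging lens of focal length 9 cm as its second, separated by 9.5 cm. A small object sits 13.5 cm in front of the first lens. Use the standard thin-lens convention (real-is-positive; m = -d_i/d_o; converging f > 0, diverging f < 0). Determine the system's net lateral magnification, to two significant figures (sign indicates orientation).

-0.73

Applying the thin-lens equation to the first lens, 1/4 = 1/13.5 + 1/d_i1, which gives d_i1 = 5.684 cm.
Its lateral magnification is m_1 = -d_i1/d_o1 = -(5.684)/13.5 = -0.4211.
The intermediate image is 5.684 cm to the right of lens 1, so d_o2 = L - d_i1 = 9.5 - 5.684 = 3.816 cm.
Applying the thin-lens equation again with f_2 = 9 cm and d_o2 = 3.816 cm gives d_i2 = -6.624 cm.
m_2 = -(-6.624)/(3.816) = 1.7360.
The system's lateral magnification is m_1 m_2 = (-0.4211)(1.7360) = -0.7310.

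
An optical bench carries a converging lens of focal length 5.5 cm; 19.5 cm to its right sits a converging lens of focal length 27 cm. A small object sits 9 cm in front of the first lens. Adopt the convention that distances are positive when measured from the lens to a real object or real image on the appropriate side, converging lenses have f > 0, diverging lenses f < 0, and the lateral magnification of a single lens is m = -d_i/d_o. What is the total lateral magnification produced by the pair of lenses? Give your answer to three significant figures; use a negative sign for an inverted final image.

First lens: d_i1 = 1/(1/5.5 - 1/9) = 14.143 cm.
m_1 = -(14.143)/9 = -1.5714.
Object distance for lens 2: d_o2 = 19.5 - 14.143 = 5.357 cm.
Second lens: d_i2 = 1/(1/27 - 1/(5.357)) = -6.683 cm.
m_2 = -(-6.683)/(5.357) = 1.2475.
Overall magnification: m = m_1 m_2 = -1.9604.

-1.96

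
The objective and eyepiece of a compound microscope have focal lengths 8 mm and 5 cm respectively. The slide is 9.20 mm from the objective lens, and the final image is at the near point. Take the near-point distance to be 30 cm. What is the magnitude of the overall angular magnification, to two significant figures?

Convert to cm: f_obj = 8 mm = 0.8 cm; d_o = 9.20 mm = 0.92 cm.
Objective: 1/d_i = 1/f_obj - 1/d_o = 1/0.8 - 1/0.92 = 0.16304 cm^-1, so d_i = 6.133 cm.
m_obj = -d_i/d_o = -6.133/0.92 = -6.667.
Eyepiece angular magnification (image at near point): M_eye = 1 + D/f_e = 1 + 30/5 = 7.000.
Overall M = m_obj x M_eye = (-6.667)(7.000) = -46.67.
|M| = 46.67.

47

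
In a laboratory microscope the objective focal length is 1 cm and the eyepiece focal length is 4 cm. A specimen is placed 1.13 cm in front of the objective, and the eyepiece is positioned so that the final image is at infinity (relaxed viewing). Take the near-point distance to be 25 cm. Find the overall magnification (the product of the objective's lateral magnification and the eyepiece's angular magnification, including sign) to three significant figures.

Objective: 1/d_i = 1/f_obj - 1/d_o = 1/1 - 1/1.13 = 0.11504 cm^-1, so d_i = 8.692 cm.
m_obj = -d_i/d_o = -8.692/1.13 = -7.692.
Eyepiece angular magnification (image at infinity): M_eye = D/f_e = 25/4 = 6.250.
Overall M = m_obj x M_eye = (-7.692)(6.250) = -48.08.

-48.1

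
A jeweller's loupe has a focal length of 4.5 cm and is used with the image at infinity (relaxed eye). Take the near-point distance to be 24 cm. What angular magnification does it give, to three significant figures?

5.33

M = D/f = 24/4.5 = 5.333.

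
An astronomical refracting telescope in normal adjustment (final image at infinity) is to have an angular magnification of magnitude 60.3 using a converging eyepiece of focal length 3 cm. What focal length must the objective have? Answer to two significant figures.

180 cm

|M| = f_obj/|f_eye|, so f_obj = |M| x |f_eye| = 60.3 x 3 = 180.900 cm.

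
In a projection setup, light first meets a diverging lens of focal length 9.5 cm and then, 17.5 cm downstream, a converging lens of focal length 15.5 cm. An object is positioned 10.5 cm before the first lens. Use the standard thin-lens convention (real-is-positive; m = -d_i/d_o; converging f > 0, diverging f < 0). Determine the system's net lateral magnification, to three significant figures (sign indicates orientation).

Lens 1: 1/d_i1 = 1/f_1 - 1/d_o1 = 1/(-9.5) - 1/10.5 = -0.20050 cm^-1, so d_i1 = -4.988 cm.
m_1 = -(-4.988)/10.5 = 0.4750.
The intermediate image is virtual, 4.988 cm to the left of lens 1, so d_o2 = L - d_i1 = 17.5 - (-4.988) = 22.488 cm.
Lens 2: 1/d_i2 = 1/f_2 - 1/d_o2 = 1/15.5 - 1/(22.488) = 0.02005 cm^-1, so d_i2 = 49.883 cm.
m_2 = -(49.883)/(22.488) = -2.2182.
The system's lateral magnification is m_1 m_2 = (0.4750)(-2.2182) = -1.0537.

-1.05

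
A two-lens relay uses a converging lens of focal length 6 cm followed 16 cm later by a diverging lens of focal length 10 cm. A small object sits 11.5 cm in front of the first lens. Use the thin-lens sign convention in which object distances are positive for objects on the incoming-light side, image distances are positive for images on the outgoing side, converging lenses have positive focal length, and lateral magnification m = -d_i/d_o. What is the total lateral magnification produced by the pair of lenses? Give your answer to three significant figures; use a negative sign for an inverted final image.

-0.811

First lens: d_i1 = 1/(1/6 - 1/11.5) = 12.545 cm.
m_1 = -(12.545)/11.5 = -1.0909.
The intermediate image is 12.545 cm to the right of lens 1, so d_o2 = L - d_i1 = 16 - 12.545 = 3.455 cm.
Second lens: d_i2 = 1/(1/(-10) - 1/(3.455)) = -2.568 cm.
m_2 = -(-2.568)/(3.455) = 0.7432.
The system's lateral magnification is m_1 m_2 = (-1.0909)(0.7432) = -0.8108.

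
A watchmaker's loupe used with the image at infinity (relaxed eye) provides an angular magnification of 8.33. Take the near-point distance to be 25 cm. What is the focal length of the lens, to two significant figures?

3.0 cm

For the image at infinity, M = D/f.
f = D/M = 25/8.33 = 3.001 cm.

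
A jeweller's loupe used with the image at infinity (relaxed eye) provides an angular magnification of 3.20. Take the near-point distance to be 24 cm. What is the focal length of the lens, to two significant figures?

For the image at infinity, M = D/f.
f = D/M = 24/3.2 = 7.500 cm.

7.5 cm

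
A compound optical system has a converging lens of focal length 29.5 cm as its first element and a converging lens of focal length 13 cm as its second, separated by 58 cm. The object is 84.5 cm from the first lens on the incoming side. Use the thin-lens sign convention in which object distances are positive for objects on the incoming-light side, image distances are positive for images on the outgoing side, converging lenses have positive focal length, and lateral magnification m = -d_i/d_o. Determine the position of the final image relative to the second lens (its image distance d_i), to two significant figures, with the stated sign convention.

-510 cm

Applying the thin-lens equation to the first lens, 1/29.5 = 1/84.5 + 1/d_i1, which gives d_i1 = 45.323 cm.
Object distance for lens 2: d_o2 = 58 - 45.323 = 12.677 cm.
Applying the thin-lens equation again with f_2 = 13 cm and d_o2 = 12.677 cm gives d_i2 = -510.662 cm.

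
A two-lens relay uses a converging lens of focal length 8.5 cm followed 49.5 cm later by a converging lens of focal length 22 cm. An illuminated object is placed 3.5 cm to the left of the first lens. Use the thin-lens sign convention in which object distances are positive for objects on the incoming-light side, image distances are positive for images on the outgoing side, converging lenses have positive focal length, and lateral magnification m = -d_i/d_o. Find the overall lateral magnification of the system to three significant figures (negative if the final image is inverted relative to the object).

-1.12

Lens 1: 1/d_i1 = 1/f_1 - 1/d_o1 = 1/8.5 - 1/3.5 = -0.16807 cm^-1, so d_i1 = -5.950 cm.
m_1 = -(-5.950)/3.5 = 1.7000.
The intermediate image is virtual, 5.950 cm to the left of lens 1, so d_o2 = L - d_i1 = 49.5 - (-5.950) = 55.450 cm.
Lens 2: 1/d_i2 = 1/f_2 - 1/d_o2 = 1/22 - 1/(55.450) = 0.02742 cm^-1, so d_i2 = 36.469 cm.
m_2 = -(36.469)/(55.450) = -0.6577.
Total m = m_1 x m_2 = (1.7000)(-0.6577) = -1.1181.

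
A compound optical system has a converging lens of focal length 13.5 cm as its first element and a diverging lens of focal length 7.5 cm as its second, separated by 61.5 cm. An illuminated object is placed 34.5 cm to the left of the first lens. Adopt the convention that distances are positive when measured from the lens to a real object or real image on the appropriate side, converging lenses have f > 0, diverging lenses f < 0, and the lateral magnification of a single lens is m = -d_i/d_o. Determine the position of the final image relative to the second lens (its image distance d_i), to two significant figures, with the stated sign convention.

-6.3 cm

First lens: d_i1 = 1/(1/13.5 - 1/34.5) = 22.179 cm.
Object distance for lens 2: d_o2 = 61.5 - 22.179 = 39.321 cm.
Second lens: d_i2 = 1/(1/(-7.5) - 1/(39.321)) = -6.299 cm.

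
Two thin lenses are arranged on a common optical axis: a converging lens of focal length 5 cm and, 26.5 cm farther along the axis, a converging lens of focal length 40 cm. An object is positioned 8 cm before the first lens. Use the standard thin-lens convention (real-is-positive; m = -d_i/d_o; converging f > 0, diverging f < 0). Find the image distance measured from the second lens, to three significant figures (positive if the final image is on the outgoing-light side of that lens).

-19.6 cm

Lens 1: 1/d_i1 = 1/f_1 - 1/d_o1 = 1/5 - 1/8 = 0.07500 cm^-1, so d_i1 = 13.333 cm.
That image sits 13.167 cm in front of the second lens, so d_o2 = 13.167 cm.
Lens 2: 1/d_i2 = 1/f_2 - 1/d_o2 = 1/40 - 1/(13.167) = -0.05095 cm^-1, so d_i2 = -19.627 cm.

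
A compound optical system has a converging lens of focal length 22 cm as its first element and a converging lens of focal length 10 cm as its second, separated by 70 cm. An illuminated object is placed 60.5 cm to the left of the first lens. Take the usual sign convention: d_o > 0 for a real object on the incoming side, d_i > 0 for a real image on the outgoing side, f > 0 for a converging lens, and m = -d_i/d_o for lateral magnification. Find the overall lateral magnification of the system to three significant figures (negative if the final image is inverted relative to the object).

0.225

Lens 1: 1/d_i1 = 1/f_1 - 1/d_o1 = 1/22 - 1/60.5 = 0.02893 cm^-1, so d_i1 = 34.571 cm.
m_1 = -(34.571)/60.5 = -0.5714.
Object distance for lens 2: d_o2 = 70 - 34.571 = 35.429 cm.
Lens 2: 1/d_i2 = 1/f_2 - 1/d_o2 = 1/10 - 1/(35.429) = 0.07177 cm^-1, so d_i2 = 13.933 cm.
m_2 = -(13.933)/(35.429) = -0.3933.
The system's lateral magnification is m_1 m_2 = (-0.5714)(-0.3933) = 0.2247.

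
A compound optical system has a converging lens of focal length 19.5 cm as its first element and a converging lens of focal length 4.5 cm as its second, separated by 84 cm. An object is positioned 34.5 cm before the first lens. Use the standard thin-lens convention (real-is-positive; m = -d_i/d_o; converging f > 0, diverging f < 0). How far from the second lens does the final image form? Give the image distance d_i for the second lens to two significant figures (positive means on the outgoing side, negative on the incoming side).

Lens 1: 1/d_i1 = 1/f_1 - 1/d_o1 = 1/19.5 - 1/34.5 = 0.02230 cm^-1, so d_i1 = 44.850 cm.
That image sits 39.150 cm in front of the second lens, so d_o2 = 39.150 cm.
Lens 2: 1/d_i2 = 1/f_2 - 1/d_o2 = 1/4.5 - 1/(39.150) = 0.19668 cm^-1, so d_i2 = 5.084 cm.

5.1 cm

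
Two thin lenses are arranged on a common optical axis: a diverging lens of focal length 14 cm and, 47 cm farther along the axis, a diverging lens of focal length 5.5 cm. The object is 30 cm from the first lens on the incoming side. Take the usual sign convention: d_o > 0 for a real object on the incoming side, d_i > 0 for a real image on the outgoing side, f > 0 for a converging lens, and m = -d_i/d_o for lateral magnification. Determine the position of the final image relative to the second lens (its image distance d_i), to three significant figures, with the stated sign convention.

Applying the thin-lens equation to the first lens, 1/(-14) = 1/30 + 1/d_i1, which gives d_i1 = -9.545 cm.
The intermediate image is virtual, 9.545 cm to the left of lens 1, so d_o2 = L - d_i1 = 47 - (-9.545) = 56.545 cm.
Applying the thin-lens equation again with f_2 = -5.5 cm and d_o2 = 56.545 cm gives d_i2 = -5.012 cm.

-5.01 cm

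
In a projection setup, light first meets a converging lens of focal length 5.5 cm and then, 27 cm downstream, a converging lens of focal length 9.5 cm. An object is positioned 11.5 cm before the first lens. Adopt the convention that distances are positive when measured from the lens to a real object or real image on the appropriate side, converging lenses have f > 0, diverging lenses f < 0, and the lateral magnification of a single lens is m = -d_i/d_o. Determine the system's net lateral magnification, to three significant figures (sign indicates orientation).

Applying the thin-lens equation to the first lens, 1/5.5 = 1/11.5 + 1/d_i1, which gives d_i1 = 10.542 cm.
Its lateral magnification is m_1 = -d_i1/d_o1 = -(10.542)/11.5 = -0.9167.
Object distance for lens 2: d_o2 = 27 - 10.542 = 16.458 cm.
Applying the thin-lens equation again with f_2 = 9.5 cm and d_o2 = 16.458 cm gives d_i2 = 22.470 cm.
m_2 = -(22.470)/(16.458) = -1.3653.
Overall magnification: m = m_1 m_2 = 1.2515.

1.25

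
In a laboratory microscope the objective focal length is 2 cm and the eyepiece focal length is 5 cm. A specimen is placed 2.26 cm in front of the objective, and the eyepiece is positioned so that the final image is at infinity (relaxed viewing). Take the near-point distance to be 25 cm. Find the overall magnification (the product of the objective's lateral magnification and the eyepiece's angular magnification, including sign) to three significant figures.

-38.5

Objective: 1/d_i = 1/f_obj - 1/d_o = 1/2 - 1/2.26 = 0.05752 cm^-1, so d_i = 17.385 cm.
m_obj = -d_i/d_o = -17.385/2.26 = -7.692.
Eyepiece angular magnification (image at infinity): M_eye = D/f_e = 25/5 = 5.000.
Overall M = m_obj x M_eye = (-7.692)(5.000) = -38.46.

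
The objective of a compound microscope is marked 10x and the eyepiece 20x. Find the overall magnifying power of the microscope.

200

The overall magnification of a compound microscope is the product of the objective and eyepiece magnifications:
M = M_obj x M_eye = 10 x 20 = 200.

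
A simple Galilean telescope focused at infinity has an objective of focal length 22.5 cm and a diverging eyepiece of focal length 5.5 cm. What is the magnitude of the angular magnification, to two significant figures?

4.1

|M| = f_obj/|f_eye| = 22.5/5.5 = 4.091.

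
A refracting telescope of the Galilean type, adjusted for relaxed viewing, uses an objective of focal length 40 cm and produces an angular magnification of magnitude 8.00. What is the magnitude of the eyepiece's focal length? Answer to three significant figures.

|M| = f_obj/|f_eye|, so |f_eye| = f_obj/|M| = 40/8.0 = 5.000 cm.
(The eyepiece is diverging, so its signed focal length is -5.000 cm.)

5.00 cm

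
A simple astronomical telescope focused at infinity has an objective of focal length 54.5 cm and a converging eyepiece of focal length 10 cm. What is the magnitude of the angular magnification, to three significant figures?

|M| = f_obj/|f_eye| = 54.5/10 = 5.450.

5.45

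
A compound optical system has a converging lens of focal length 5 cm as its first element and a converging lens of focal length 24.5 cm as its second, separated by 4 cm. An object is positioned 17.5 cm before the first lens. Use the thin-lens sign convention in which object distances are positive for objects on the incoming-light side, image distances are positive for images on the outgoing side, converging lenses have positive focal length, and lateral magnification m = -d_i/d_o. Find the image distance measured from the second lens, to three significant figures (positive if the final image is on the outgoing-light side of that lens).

Lens 1: 1/d_i1 = 1/f_1 - 1/d_o1 = 1/5 - 1/17.5 = 0.14286 cm^-1, so d_i1 = 7.000 cm.
This image would form 7.000 cm past lens 1, i.e. 3.000 cm beyond lens 2, so it is a virtual object for lens 2: d_o2 = 4 - 7.000 = -3.000 cm.
Lens 2: 1/d_i2 = 1/f_2 - 1/d_o2 = 1/24.5 - 1/(-3.000) = 0.37415 cm^-1, so d_i2 = 2.673 cm.

2.67 cm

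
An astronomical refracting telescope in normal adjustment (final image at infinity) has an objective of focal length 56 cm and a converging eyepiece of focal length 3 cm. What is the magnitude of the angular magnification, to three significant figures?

18.7

|M| = f_obj/|f_eye| = 56/3 = 18.667.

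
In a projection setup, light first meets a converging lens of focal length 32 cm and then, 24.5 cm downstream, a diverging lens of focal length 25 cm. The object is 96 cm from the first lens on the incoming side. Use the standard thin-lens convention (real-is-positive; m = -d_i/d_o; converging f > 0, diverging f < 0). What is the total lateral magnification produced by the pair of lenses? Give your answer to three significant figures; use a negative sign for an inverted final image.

-8.33

First lens: d_i1 = 1/(1/32 - 1/96) = 48.000 cm.
m_1 = -(48.000)/96 = -0.5000.
Since 48.000 cm > 24.5 cm, the first image lies past the second lens and serves as a virtual object: d_o2 = L - d_i1 = -23.500 cm.
Second lens: d_i2 = 1/(1/(-25) - 1/(-23.500)) = 391.667 cm.
m_2 = -(391.667)/(-23.500) = 16.6667.
Total m = m_1 x m_2 = (-0.5000)(16.6667) = -8.3333.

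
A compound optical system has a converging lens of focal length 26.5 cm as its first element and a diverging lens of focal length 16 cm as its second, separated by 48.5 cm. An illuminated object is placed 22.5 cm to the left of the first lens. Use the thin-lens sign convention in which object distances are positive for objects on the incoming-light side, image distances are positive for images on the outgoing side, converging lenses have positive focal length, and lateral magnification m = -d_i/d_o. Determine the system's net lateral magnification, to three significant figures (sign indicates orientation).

0.496

First lens: d_i1 = 1/(1/26.5 - 1/22.5) = -149.062 cm.
m_1 = -(-149.062)/22.5 = 6.6250.
The intermediate image is virtual, 149.062 cm to the left of lens 1, so d_o2 = L - d_i1 = 48.5 - (-149.062) = 197.562 cm.
Second lens: d_i2 = 1/(1/(-16) - 1/(197.562)) = -14.801 cm.
m_2 = -(-14.801)/(197.562) = 0.0749.
Total m = m_1 x m_2 = (6.6250)(0.0749) = 0.4963.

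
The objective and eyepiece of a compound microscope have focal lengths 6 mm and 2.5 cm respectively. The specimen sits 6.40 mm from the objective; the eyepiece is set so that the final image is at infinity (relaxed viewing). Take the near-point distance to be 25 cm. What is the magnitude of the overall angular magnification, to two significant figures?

Convert to cm: f_obj = 6 mm = 0.6 cm; d_o = 6.40 mm = 0.64 cm.
Objective: 1/d_i = 1/f_obj - 1/d_o = 1/0.6 - 1/0.64 = 0.10417 cm^-1, so d_i = 9.600 cm.
m_obj = -d_i/d_o = -9.600/0.64 = -15.000.
Eyepiece angular magnification (image at infinity): M_eye = D/f_e = 25/2.5 = 10.000.
Overall M = m_obj x M_eye = (-15.000)(10.000) = -150.00.
|M| = 150.00.

150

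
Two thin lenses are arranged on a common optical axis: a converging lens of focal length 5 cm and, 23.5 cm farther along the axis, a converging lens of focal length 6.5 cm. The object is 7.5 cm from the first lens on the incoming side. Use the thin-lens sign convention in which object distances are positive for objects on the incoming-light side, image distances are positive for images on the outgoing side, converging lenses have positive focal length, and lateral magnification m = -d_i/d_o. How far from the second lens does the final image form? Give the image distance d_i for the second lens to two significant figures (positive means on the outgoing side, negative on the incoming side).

Applying the thin-lens equation to the first lens, 1/5 = 1/7.5 + 1/d_i1, which gives d_i1 = 15.000 cm.
That image sits 8.500 cm in front of the second lens, so d_o2 = 8.500 cm.
Applying the thin-lens equation again with f_2 = 6.5 cm and d_o2 = 8.500 cm gives d_i2 = 27.625 cm.

28 cm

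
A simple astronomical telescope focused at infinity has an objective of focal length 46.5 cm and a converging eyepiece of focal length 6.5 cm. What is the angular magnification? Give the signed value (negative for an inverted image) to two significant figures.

-7.2

M = -f_obj/f_eye = -46.5/(6.5) = -7.154.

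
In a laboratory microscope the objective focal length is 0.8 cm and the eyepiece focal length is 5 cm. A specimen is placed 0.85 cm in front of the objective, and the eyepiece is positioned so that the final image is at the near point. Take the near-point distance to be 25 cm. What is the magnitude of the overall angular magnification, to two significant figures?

96

Objective: 1/d_i = 1/f_obj - 1/d_o = 1/0.8 - 1/0.85 = 0.07353 cm^-1, so d_i = 13.600 cm.
m_obj = -d_i/d_o = -13.600/0.85 = -16.000.
Eyepiece angular magnification (image at near point): M_eye = 1 + D/f_e = 1 + 25/5 = 6.000.
Overall M = m_obj x M_eye = (-16.000)(6.000) = -96.00.
|M| = 96.00.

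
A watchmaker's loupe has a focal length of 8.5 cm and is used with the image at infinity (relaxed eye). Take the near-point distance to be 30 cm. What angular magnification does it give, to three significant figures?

M = D/f = 30/8.5 = 3.529.

3.53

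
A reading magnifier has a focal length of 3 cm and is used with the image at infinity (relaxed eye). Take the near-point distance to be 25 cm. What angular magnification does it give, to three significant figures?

8.33

M = D/f = 25/3 = 8.333.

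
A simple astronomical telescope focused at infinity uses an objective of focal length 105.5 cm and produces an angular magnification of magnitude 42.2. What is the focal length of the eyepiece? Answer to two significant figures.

2.5 cm

|M| = f_obj/f_eye, so f_eye = f_obj/|M| = 105.5/42.2 = 2.500 cm.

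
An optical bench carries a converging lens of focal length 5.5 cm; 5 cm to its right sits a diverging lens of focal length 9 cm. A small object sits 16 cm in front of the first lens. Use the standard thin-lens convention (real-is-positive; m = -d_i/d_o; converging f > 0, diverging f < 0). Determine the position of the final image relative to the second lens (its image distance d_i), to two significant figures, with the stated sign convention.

5.4 cm

Applying the thin-lens equation to the first lens, 1/5.5 = 1/16 + 1/d_i1, which gives d_i1 = 8.381 cm.
Since 8.381 cm > 5 cm, the first image lies past the second lens and serves as a virtual object: d_o2 = L - d_i1 = -3.381 cm.
Applying the thin-lens equation again with f_2 = -9 cm and d_o2 = -3.381 cm gives d_i2 = 5.415 cm.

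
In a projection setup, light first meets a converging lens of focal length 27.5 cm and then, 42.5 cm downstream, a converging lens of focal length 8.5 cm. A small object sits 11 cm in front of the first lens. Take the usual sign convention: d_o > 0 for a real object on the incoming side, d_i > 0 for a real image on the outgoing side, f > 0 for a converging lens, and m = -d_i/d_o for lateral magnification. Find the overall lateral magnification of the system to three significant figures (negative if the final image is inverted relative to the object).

Lens 1: 1/d_i1 = 1/f_1 - 1/d_o1 = 1/27.5 - 1/11 = -0.05455 cm^-1, so d_i1 = -18.333 cm.
m_1 = -(-18.333)/11 = 1.6667.
With d_i1 < 0 the first image is virtual and lies on the object side; the object distance for lens 2 is d_o2 = 42.5 - (-18.333) = 60.833 cm.
Lens 2: 1/d_i2 = 1/f_2 - 1/d_o2 = 1/8.5 - 1/(60.833) = 0.10121 cm^-1, so d_i2 = 9.881 cm.
m_2 = -(9.881)/(60.833) = -0.1624.
Overall magnification: m = m_1 m_2 = -0.2707.

-0.271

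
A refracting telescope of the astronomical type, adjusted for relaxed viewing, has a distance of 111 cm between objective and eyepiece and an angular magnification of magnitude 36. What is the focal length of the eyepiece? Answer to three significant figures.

3.00 cm

In normal adjustment the tube length equals f_obj + f_eye and |M| = f_obj/f_eye.
So f_obj = 36 f_eye and 36 f_eye + f_eye = 111 cm, giving f_eye = 111/37 = 3.000 cm and f_obj = 108.000 cm.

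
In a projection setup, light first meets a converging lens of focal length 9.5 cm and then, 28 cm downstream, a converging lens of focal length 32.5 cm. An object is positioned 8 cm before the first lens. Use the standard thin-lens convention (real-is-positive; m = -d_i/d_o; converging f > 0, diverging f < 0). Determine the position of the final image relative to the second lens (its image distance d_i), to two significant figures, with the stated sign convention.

55 cm

First lens: d_i1 = 1/(1/9.5 - 1/8) = -50.667 cm.
The intermediate image is virtual, 50.667 cm to the left of lens 1, so d_o2 = L - d_i1 = 28 - (-50.667) = 78.667 cm.
Second lens: d_i2 = 1/(1/32.5 - 1/(78.667)) = 55.379 cm.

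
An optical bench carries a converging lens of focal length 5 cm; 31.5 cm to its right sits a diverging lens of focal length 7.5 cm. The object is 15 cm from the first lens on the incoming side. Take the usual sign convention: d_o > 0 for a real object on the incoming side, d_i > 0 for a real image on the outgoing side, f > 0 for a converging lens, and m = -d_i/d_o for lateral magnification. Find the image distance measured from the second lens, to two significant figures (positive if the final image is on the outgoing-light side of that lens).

Applying the thin-lens equation to the first lens, 1/5 = 1/15 + 1/d_i1, which gives d_i1 = 7.500 cm.
Object distance for lens 2: d_o2 = 31.5 - 7.500 = 24.000 cm.
Applying the thin-lens equation again with f_2 = -7.5 cm and d_o2 = 24.000 cm gives d_i2 = -5.714 cm.

-5.7 cm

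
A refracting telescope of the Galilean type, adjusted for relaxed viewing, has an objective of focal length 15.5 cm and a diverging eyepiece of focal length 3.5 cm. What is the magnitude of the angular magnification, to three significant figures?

4.43

|M| = f_obj/|f_eye| = 15.5/3.5 = 4.429.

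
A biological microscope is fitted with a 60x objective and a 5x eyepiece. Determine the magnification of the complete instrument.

300

The overall magnification of a compound microscope is the product of the objective and eyepiece magnifications:
M = M_obj x M_eye = 60 x 5 = 300.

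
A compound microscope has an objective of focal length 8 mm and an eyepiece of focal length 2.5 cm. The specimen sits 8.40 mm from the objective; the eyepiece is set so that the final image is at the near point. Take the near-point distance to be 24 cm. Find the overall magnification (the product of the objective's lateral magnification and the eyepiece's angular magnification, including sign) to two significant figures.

Convert to cm: f_obj = 8 mm = 0.8 cm; d_o = 8.40 mm = 0.84 cm.
Objective: 1/d_i = 1/f_obj - 1/d_o = 1/0.8 - 1/0.84 = 0.05952 cm^-1, so d_i = 16.800 cm.
m_obj = -d_i/d_o = -16.800/0.84 = -20.000.
Eyepiece angular magnification (image at near point): M_eye = 1 + D/f_e = 1 + 24/2.5 = 10.600.
Overall M = m_obj x M_eye = (-20.000)(10.600) = -212.00.

-210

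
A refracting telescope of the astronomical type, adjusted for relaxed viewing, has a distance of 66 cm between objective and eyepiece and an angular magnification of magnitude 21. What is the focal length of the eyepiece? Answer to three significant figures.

3.00 cm

In normal adjustment the tube length equals f_obj + f_eye and |M| = f_obj/f_eye.
So f_obj = 21 f_eye and 21 f_eye + f_eye = 66 cm, giving f_eye = 66/22 = 3.000 cm and f_obj = 63.000 cm.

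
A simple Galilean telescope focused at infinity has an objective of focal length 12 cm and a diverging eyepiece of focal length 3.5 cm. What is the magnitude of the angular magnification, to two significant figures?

|M| = f_obj/|f_eye| = 12/3.5 = 3.429.

3.4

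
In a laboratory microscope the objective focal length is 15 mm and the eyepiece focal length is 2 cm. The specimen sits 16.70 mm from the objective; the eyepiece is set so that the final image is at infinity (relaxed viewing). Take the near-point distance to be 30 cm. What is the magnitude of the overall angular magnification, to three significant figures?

132

Convert to cm: f_obj = 15 mm = 1.5 cm; d_o = 16.70 mm = 1.67 cm.
Objective: 1/d_i = 1/f_obj - 1/d_o = 1/1.5 - 1/1.67 = 0.06786 cm^-1, so d_i = 14.735 cm.
m_obj = -d_i/d_o = -14.735/1.67 = -8.824.
Eyepiece angular magnification (image at infinity): M_eye = D/f_e = 30/2 = 15.000.
Overall M = m_obj x M_eye = (-8.824)(15.000) = -132.35.
|M| = 132.35.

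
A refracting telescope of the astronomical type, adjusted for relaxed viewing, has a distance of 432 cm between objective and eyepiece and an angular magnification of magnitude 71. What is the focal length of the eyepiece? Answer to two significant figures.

6.0 cm

In normal adjustment the tube length equals f_obj + f_eye and |M| = f_obj/f_eye.
So f_obj = 71 f_eye and 71 f_eye + f_eye = 432 cm, giving f_eye = 432/72 = 6.000 cm and f_obj = 426.000 cm.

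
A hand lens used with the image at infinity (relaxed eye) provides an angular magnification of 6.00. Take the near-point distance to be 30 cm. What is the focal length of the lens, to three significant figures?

For the image at infinity, M = D/f.
f = D/M = 30/6.0 = 5.000 cm.

5.00 cm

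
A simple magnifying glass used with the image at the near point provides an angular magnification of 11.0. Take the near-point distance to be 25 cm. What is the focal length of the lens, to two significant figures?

2.5 cm

For the image at the near point, M = 1 + D/f.
f = D/(M - 1) = 25/(11.0 - 1) = 2.500 cm.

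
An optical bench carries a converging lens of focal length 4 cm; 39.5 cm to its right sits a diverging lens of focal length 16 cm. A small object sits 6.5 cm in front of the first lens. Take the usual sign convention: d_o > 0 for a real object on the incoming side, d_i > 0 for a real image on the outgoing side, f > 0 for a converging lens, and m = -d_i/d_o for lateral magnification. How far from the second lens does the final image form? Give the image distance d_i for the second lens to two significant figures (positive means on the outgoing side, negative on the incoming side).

-10 cm

Applying the thin-lens equation to the first lens, 1/4 = 1/6.5 + 1/d_i1, which gives d_i1 = 10.400 cm.
The intermediate image is 10.400 cm to the right of lens 1, so d_o2 = L - d_i1 = 39.5 - 10.400 = 29.100 cm.
Applying the thin-lens equation again with f_2 = -16 cm and d_o2 = 29.100 cm gives d_i2 = -10.324 cm.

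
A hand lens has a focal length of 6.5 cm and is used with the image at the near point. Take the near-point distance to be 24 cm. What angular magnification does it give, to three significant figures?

M = 1 + D/f = 1 + 24/6.5 = 4.692.

4.69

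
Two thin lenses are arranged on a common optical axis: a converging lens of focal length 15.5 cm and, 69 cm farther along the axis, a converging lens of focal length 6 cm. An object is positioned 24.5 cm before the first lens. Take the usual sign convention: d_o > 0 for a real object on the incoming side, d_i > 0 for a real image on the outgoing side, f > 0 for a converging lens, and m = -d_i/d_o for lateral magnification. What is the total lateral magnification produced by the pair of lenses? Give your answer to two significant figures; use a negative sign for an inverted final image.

0.50

Lens 1: 1/d_i1 = 1/f_1 - 1/d_o1 = 1/15.5 - 1/24.5 = 0.02370 cm^-1, so d_i1 = 42.194 cm.
m_1 = -(42.194)/24.5 = -1.7222.
Object distance for lens 2: d_o2 = 69 - 42.194 = 26.806 cm.
Lens 2: 1/d_i2 = 1/f_2 - 1/d_o2 = 1/6 - 1/(26.806) = 0.12936 cm^-1, so d_i2 = 7.730 cm.
m_2 = -(7.730)/(26.806) = -0.2884.
Total m = m_1 x m_2 = (-1.7222)(-0.2884) = 0.4967.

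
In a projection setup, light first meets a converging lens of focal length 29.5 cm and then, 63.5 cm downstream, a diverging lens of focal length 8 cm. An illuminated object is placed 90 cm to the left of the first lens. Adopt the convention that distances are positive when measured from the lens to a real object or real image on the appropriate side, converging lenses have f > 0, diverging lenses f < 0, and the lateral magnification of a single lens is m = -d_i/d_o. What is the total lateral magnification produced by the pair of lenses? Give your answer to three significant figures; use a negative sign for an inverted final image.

Applying the thin-lens equation to the first lens, 1/29.5 = 1/90 + 1/d_i1, which gives d_i1 = 43.884 cm.
Its lateral magnification is m_1 = -d_i1/d_o1 = -(43.884)/90 = -0.4876.
That image sits 19.616 cm in front of the second lens, so d_o2 = 19.616 cm.
Applying the thin-lens equation again with f_2 = -8 cm and d_o2 = 19.616 cm gives d_i2 = -5.682 cm.
m_2 = -(-5.682)/(19.616) = 0.2897.
Overall magnification: m = m_1 m_2 = -0.1413.

-0.141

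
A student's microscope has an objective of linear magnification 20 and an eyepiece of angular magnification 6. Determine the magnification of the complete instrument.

The overall magnification of a compound microscope is the product of the objective and eyepiece magnifications:
M = M_obj x M_eye = 20 x 6 = 120.

120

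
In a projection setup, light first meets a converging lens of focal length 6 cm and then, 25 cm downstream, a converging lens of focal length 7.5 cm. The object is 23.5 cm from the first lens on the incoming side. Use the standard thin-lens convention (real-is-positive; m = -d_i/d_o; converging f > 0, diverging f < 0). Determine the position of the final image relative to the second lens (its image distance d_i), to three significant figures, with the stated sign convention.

Applying the thin-lens equation to the first lens, 1/6 = 1/23.5 + 1/d_i1, which gives d_i1 = 8.057 cm.
That image sits 16.943 cm in front of the second lens, so d_o2 = 16.943 cm.
Applying the thin-lens equation again with f_2 = 7.5 cm and d_o2 = 16.943 cm gives d_i2 = 13.457 cm.

13.5 cm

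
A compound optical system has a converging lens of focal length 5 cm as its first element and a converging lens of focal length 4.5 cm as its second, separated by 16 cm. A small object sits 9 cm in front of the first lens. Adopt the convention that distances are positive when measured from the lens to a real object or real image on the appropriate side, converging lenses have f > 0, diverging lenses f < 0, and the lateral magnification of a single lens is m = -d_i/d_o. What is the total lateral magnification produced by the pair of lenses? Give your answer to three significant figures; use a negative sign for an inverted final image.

22.5

Lens 1: 1/d_i1 = 1/f_1 - 1/d_o1 = 1/5 - 1/9 = 0.08889 cm^-1, so d_i1 = 11.250 cm.
m_1 = -(11.250)/9 = -1.2500.
The intermediate image is 11.250 cm to the right of lens 1, so d_o2 = L - d_i1 = 16 - 11.250 = 4.750 cm.
Lens 2: 1/d_i2 = 1/f_2 - 1/d_o2 = 1/4.5 - 1/(4.750) = 0.01170 cm^-1, so d_i2 = 85.500 cm.
m_2 = -(85.500)/(4.750) = -18.0000.
The system's lateral magnification is m_1 m_2 = (-1.2500)(-18.0000) = 22.5000.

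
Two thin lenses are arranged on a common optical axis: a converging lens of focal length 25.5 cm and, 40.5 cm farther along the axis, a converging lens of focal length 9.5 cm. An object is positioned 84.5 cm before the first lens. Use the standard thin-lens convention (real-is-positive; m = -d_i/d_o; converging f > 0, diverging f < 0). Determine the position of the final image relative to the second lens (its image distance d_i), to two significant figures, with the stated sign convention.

Lens 1: 1/d_i1 = 1/f_1 - 1/d_o1 = 1/25.5 - 1/84.5 = 0.02738 cm^-1, so d_i1 = 36.521 cm.
That image sits 3.979 cm in front of the second lens, so d_o2 = 3.979 cm.
Lens 2: 1/d_i2 = 1/f_2 - 1/d_o2 = 1/9.5 - 1/(3.979) = -0.14607 cm^-1, so d_i2 = -6.846 cm.

-6.8 cm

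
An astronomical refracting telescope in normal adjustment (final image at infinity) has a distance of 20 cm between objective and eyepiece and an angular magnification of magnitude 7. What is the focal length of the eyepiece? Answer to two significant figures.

In normal adjustment the tube length equals f_obj + f_eye and |M| = f_obj/f_eye.
So f_obj = 7 f_eye and 7 f_eye + f_eye = 20 cm, giving f_eye = 20/8 = 2.500 cm and f_obj = 17.500 cm.

2.5 cm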